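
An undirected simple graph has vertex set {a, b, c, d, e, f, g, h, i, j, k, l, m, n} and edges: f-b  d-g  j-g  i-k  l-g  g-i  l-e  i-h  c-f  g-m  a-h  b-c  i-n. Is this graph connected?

Component: {b, c, f}
Component: {a, d, e, g, h, i, j, k, l, m, n}
There are 2 separate components, so the graph is not connected.

No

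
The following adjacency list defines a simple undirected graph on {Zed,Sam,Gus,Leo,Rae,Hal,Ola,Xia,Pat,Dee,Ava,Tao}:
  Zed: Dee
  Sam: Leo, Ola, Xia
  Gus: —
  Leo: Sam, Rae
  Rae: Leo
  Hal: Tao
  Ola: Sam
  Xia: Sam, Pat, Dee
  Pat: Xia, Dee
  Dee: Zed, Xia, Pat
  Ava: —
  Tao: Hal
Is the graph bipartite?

No

The cycle Xia-Pat-Dee-Xia has length 3, which is odd, so the graph is not bipartite.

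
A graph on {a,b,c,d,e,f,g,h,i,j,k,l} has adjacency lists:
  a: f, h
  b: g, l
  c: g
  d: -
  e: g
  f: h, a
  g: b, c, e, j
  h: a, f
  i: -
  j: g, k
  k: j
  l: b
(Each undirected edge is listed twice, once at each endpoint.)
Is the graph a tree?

No

|V| = 12, |E| = 9.
It splits into 4 components, so it cannot be a tree.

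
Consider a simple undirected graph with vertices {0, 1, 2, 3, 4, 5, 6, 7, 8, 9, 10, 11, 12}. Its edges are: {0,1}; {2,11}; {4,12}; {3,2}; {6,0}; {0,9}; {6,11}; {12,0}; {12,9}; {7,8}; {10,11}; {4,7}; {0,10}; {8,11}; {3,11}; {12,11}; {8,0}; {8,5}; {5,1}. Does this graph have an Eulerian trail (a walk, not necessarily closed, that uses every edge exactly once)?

Degrees: 0:6, 1:2, 2:2, 3:2, 4:2, 5:2, 6:2, 7:2, 8:4, 9:2, 10:2, 11:6, 12:4
Odd-degree vertices: none (0 total).
With 0 odd-degree vertices and all edges in one connected piece, an Eulerian trail exists.

Yes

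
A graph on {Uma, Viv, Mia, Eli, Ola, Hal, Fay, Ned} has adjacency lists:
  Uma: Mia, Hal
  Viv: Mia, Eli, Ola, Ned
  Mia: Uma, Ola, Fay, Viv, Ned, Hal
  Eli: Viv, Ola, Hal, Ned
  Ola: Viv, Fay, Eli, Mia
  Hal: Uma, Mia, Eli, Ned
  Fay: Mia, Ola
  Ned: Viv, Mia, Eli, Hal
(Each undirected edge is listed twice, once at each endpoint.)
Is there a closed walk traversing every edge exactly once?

Degrees: Uma:2, Viv:4, Mia:6, Eli:4, Ola:4, Hal:4, Fay:2, Ned:4
All degrees are even and the non-isolated vertices are connected — an Eulerian circuit exists.

Yes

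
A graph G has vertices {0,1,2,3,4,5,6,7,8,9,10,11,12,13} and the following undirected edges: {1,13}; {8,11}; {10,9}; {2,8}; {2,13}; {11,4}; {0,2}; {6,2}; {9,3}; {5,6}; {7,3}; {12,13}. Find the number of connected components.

Component: {3, 7, 9, 10}
Component: {0, 1, 2, 4, 5, 6, 8, 11, 12, 13}

2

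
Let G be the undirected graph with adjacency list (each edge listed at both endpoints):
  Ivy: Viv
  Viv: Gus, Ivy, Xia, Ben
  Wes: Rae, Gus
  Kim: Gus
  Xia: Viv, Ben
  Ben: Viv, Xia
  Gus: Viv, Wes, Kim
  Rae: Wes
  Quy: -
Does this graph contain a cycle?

Yes

|V| = 9, |E| = 8, number of components = 2.
Since 8 > 9 - 2, a cycle must exist; for instance Viv-Ben-Xia-Viv.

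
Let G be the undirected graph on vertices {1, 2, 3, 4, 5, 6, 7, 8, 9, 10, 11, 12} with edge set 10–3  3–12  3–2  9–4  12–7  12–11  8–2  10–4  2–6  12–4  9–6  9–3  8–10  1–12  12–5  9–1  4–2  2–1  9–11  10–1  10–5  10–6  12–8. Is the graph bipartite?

Color {2, 9, 10, 12} black and {1, 3, 4, 5, 6, 7, 8, 11} white. No edge joins two same-colored vertices, so the graph is bipartite.

Yes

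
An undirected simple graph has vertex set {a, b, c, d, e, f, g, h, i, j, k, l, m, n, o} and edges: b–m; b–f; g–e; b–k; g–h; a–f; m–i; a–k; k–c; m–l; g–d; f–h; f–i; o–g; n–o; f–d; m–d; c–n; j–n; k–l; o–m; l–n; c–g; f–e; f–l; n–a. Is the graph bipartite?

Partition the vertices as {f, g, k, m, n} vs {a, b, c, d, e, h, i, j, l, o}. Each listed edge has one endpoint in each part, so the graph is bipartite.

Yes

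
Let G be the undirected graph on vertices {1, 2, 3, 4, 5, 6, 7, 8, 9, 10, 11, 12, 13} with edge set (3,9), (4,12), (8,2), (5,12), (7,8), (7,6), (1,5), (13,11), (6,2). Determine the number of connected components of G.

Component: {10}
Component: {3, 9}
Component: {11, 13}
Component: {1, 4, 5, 12}
Component: {2, 6, 7, 8}

5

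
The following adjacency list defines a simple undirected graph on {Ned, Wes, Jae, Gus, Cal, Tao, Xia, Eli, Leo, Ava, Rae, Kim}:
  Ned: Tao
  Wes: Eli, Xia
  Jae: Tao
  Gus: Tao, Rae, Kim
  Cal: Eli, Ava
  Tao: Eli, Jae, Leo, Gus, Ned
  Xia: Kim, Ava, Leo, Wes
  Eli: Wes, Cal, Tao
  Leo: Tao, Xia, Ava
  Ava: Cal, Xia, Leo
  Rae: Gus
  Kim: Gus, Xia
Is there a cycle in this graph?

Yes

The graph has 12 vertices, 15 edges, and 1 connected component.
One cycle is Ava-Cal-Eli-Wes-Xia-Ava.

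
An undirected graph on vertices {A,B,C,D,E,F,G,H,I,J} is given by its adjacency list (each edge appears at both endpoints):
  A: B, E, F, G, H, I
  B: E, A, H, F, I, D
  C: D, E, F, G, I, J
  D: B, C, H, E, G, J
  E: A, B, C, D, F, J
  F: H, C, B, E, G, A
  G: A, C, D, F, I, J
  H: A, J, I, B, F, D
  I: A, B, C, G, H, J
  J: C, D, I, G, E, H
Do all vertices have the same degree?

Yes

Degrees: A:6, B:6, C:6, D:6, E:6, F:6, G:6, H:6, I:6, J:6
Every vertex has degree 6, so the graph is 6-regular.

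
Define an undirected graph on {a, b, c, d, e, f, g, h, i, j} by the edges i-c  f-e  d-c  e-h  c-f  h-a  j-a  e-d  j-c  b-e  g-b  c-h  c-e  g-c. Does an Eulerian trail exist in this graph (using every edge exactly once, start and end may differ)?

Degrees: a:2, b:2, c:7, d:2, e:5, f:2, g:2, h:3, i:1, j:2
Odd-degree vertices: c, e, h, i (4 total).
An Eulerian trail requires 0 or 2 odd-degree vertices; here there are 4.

No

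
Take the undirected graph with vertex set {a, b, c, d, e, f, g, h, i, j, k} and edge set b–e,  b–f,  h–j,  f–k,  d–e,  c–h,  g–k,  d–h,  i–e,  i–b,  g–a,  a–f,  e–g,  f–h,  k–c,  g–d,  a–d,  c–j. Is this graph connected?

Yes

A breadth-first search from a visits a, d, g, f, h, e, k, b, c, j, i — all 11 vertices — so the graph is connected.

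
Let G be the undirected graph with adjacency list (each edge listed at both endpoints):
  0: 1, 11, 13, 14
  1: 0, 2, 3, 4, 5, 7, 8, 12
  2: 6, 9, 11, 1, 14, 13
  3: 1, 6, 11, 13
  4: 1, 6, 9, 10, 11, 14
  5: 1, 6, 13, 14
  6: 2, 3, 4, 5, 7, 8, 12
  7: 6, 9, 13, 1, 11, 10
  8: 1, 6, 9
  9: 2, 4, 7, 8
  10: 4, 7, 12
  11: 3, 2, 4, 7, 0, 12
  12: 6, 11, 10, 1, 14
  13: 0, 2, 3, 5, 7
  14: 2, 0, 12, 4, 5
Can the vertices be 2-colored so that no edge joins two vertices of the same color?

Yes

Partition the vertices as {1, 6, 9, 10, 11, 13, 14} vs {0, 2, 3, 4, 5, 7, 8, 12}. Each listed edge has one endpoint in each part, so the graph is bipartite.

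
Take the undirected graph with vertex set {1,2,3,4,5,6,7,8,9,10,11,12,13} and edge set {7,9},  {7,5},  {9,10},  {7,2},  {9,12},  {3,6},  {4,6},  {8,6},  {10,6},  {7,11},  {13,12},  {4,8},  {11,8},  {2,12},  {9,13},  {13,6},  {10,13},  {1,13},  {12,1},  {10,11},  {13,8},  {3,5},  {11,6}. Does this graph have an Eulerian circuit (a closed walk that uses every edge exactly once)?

Yes

Degrees: 1:2, 2:2, 3:2, 4:2, 5:2, 6:6, 7:4, 8:4, 9:4, 10:4, 11:4, 12:4, 13:6
Every vertex has even degree and the edges form a single connected piece, so an Eulerian circuit exists.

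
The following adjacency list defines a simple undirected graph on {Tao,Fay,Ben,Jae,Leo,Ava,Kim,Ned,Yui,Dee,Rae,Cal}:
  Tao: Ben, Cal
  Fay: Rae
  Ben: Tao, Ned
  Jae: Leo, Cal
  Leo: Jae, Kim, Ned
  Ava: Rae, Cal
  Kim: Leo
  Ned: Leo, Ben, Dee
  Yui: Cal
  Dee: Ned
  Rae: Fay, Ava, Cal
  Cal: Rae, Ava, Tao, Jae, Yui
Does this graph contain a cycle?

Yes

|V| = 12, |E| = 13, number of components = 1.
One cycle is Cal-Rae-Ava-Cal.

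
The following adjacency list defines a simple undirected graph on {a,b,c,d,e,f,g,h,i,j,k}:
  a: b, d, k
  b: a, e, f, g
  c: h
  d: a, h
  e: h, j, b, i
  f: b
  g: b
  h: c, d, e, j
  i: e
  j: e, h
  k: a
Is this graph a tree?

The graph has 11 vertices and 12 edges.
Connected but with 12 > 10 edges, so it has a cycle and is not a tree.

No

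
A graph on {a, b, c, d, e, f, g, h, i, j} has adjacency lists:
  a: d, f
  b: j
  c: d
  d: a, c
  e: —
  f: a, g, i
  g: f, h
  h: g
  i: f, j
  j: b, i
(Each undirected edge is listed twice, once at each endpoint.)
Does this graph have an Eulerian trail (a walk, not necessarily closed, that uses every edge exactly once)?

Degrees: a:2, b:1, c:1, d:2, e:0, f:3, g:2, h:1, i:2, j:2
Odd-degree vertices: b, c, f, h (4 total).
With 4 odd-degree vertices (more than two), no single trail can use every edge.

No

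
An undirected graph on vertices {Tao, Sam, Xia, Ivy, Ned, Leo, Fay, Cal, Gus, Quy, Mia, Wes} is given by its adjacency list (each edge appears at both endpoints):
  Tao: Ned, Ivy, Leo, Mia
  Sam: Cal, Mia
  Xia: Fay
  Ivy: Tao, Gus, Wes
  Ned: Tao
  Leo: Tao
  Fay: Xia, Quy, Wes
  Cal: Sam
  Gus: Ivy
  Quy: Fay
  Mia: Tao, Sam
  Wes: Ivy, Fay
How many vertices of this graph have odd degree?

8

Degrees: Tao:4, Sam:2, Xia:1, Ivy:3, Ned:1, Leo:1, Fay:3, Cal:1, Gus:1, Quy:1, Mia:2, Wes:2
Odd-degree vertices: Xia, Ivy, Ned, Leo, Fay, Cal, Gus, Quy.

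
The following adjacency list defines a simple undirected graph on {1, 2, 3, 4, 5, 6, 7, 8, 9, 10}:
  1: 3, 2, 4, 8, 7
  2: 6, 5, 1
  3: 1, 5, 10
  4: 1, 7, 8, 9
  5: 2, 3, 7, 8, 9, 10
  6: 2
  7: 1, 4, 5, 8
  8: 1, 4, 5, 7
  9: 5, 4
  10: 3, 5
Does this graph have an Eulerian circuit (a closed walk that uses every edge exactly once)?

No

Degrees: 1:5, 2:3, 3:3, 4:4, 5:6, 6:1, 7:4, 8:4, 9:2, 10:2
1, 2, 3, 6 have odd degree; an Eulerian circuit needs every degree to be even, so none exists.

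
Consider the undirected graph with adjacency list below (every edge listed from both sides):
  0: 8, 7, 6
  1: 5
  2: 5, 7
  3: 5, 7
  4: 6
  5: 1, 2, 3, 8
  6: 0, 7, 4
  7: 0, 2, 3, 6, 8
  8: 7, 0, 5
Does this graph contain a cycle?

Yes

The graph has 9 vertices, 12 edges, and 1 connected component.
One cycle is 7-3-5-2-7.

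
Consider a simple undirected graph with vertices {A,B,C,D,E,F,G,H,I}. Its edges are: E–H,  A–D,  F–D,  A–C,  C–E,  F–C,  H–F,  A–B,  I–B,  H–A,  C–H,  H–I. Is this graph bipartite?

The cycle E-C-H-E has length 3, which is odd, so the graph is not bipartite.

No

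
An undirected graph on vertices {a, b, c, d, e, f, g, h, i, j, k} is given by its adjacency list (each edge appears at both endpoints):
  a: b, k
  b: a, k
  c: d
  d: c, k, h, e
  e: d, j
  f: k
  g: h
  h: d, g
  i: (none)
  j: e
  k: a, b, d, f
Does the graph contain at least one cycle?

The graph has 11 vertices, 10 edges, and 2 connected components.
One cycle is a-b-k-a.

Yes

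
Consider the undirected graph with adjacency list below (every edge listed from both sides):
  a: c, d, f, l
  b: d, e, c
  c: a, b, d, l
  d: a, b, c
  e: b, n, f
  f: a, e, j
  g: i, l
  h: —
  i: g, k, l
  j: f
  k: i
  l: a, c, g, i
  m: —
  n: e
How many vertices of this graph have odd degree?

8

Degrees: a:4, b:3, c:4, d:3, e:3, f:3, g:2, h:0, i:3, j:1, k:1, l:4, m:0, n:1
Odd-degree vertices: b, d, e, f, i, j, k, n.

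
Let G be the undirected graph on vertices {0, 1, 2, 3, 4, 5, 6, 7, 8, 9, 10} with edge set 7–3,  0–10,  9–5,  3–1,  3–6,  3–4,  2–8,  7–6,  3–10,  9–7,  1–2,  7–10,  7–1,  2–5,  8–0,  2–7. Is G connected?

Yes

Starting from 0 and exploring outward reaches every vertex (0, 10, 8, 7, 3, 2, 9, 1, 6, 4, 5); the graph is connected.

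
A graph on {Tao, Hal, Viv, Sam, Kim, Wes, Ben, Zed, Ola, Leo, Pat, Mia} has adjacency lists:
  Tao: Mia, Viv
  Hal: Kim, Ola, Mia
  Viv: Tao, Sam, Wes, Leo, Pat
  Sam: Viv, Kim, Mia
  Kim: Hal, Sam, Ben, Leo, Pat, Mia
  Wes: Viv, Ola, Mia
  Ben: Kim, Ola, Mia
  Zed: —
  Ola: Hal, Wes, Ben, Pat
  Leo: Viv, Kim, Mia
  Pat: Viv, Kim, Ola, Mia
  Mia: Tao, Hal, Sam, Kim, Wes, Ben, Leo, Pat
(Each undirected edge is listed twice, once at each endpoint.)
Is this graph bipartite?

No

Hal-Kim-Mia-Hal is an odd cycle (length 3), and a bipartite graph can contain only even cycles.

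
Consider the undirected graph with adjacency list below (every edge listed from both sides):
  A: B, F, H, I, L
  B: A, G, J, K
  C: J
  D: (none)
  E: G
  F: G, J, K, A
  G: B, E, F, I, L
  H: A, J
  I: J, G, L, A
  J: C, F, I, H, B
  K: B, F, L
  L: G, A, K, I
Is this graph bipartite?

No

The cycle G-I-L-G has length 3, which is odd, so the graph is not bipartite.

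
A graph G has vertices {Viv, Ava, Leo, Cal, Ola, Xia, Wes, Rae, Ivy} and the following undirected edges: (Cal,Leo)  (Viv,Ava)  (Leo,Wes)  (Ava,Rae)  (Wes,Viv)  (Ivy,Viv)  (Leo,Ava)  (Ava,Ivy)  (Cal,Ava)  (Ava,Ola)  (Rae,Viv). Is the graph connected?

Component: {Xia}
Component: {Viv, Ava, Leo, Cal, Ola, Wes, Rae, Ivy}
There are 2 separate components, so the graph is not connected.

No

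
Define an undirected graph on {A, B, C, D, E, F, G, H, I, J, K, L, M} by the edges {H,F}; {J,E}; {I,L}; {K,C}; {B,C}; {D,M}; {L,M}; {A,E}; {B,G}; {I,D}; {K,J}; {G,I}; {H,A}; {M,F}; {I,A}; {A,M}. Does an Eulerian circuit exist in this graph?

Degrees: A:4, B:2, C:2, D:2, E:2, F:2, G:2, H:2, I:4, J:2, K:2, L:2, M:4
All degrees are even and the non-isolated vertices are connected — an Eulerian circuit exists.

Yes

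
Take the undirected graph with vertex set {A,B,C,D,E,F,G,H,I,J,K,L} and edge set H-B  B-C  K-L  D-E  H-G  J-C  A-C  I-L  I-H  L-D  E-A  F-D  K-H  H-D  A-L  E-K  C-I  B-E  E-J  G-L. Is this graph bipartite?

Yes

Color {C, E, F, H, L} black and {A, B, D, G, I, J, K} white. No edge joins two same-colored vertices, so the graph is bipartite.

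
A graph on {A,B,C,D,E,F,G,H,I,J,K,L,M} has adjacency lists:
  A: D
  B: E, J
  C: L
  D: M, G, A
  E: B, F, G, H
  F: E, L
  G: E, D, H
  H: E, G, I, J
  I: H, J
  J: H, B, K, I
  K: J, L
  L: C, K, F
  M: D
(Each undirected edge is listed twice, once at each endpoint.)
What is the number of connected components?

Component: {A, B, C, D, E, F, G, H, I, J, K, L, M}

1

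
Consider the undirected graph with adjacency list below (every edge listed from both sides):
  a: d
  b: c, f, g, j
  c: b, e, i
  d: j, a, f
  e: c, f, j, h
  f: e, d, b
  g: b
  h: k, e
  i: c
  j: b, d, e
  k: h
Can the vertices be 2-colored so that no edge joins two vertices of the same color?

A valid 2-coloring puts {b, d, e, i, k} on one side and {a, c, f, g, h, j} on the other; every edge crosses between the two sides.

Yes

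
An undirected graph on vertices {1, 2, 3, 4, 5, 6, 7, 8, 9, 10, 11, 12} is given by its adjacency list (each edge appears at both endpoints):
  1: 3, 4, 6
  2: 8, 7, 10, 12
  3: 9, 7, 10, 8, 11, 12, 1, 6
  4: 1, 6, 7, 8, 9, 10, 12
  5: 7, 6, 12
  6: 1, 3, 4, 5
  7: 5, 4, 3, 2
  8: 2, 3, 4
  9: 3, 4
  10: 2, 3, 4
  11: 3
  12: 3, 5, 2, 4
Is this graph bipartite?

No

6-1-3-6 is an odd cycle (length 3), and a bipartite graph can contain only even cycles.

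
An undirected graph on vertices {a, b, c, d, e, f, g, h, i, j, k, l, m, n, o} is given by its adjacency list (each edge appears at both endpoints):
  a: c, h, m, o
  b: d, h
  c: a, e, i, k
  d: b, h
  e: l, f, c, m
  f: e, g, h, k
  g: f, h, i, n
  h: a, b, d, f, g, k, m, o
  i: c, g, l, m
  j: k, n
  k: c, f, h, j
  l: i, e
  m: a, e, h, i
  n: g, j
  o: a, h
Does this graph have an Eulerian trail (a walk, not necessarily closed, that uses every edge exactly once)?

Degrees: a:4, b:2, c:4, d:2, e:4, f:4, g:4, h:8, i:4, j:2, k:4, l:2, m:4, n:2, o:2
Odd-degree vertices: none (0 total).
The non-isolated vertices are connected and exactly 0 have odd degree, so an Eulerian trail exists.

Yes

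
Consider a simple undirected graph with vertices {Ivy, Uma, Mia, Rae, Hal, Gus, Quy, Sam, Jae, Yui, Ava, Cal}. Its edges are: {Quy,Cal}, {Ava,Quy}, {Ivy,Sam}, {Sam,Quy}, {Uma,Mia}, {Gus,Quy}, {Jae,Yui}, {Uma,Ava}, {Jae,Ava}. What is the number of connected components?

Component: {Rae}
Component: {Hal}
Component: {Ivy, Uma, Mia, Gus, Quy, Sam, Jae, Yui, Ava, Cal}

3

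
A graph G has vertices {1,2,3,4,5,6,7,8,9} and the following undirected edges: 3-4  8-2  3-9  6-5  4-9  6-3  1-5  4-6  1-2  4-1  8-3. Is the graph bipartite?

No

The cycle 4-3-9-4 has length 3, which is odd, so the graph is not bipartite.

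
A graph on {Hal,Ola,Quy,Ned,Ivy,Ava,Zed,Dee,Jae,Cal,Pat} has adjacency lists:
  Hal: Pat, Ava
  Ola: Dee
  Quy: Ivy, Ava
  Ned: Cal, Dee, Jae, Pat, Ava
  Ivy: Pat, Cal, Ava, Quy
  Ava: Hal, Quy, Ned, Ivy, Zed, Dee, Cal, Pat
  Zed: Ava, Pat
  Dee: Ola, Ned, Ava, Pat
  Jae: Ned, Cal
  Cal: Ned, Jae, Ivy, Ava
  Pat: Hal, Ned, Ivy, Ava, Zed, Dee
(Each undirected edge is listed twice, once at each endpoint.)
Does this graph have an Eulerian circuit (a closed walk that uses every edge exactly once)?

No

Degrees: Hal:2, Ola:1, Quy:2, Ned:5, Ivy:4, Ava:8, Zed:2, Dee:4, Jae:2, Cal:4, Pat:6
Vertices with odd degree: Ola, Ned. An Eulerian circuit requires all degrees even.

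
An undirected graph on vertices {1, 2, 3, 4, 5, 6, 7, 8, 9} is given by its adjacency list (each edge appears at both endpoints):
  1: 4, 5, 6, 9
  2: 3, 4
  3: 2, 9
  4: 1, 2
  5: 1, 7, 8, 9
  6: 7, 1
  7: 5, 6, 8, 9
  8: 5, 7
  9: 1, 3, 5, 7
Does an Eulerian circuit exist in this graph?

Yes

Degrees: 1:4, 2:2, 3:2, 4:2, 5:4, 6:2, 7:4, 8:2, 9:4
Every vertex has even degree and the edges form a single connected piece, so an Eulerian circuit exists.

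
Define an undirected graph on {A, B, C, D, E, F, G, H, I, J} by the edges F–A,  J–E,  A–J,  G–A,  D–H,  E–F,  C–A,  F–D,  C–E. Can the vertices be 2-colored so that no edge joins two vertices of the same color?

A valid 2-coloring puts {B, C, F, G, H, I, J} on one side and {A, D, E} on the other; every edge crosses between the two sides.

Yes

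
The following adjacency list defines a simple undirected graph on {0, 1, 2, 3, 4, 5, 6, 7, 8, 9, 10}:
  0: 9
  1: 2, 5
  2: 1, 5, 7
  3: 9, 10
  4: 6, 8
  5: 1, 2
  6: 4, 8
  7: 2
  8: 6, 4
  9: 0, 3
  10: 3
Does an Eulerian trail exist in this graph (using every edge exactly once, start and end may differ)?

No

Degrees: 0:1, 1:2, 2:3, 3:2, 4:2, 5:2, 6:2, 7:1, 8:2, 9:2, 10:1
Odd-degree vertices: 0, 2, 7, 10 (4 total).
With 4 odd-degree vertices (more than two), no single trail can use every edge.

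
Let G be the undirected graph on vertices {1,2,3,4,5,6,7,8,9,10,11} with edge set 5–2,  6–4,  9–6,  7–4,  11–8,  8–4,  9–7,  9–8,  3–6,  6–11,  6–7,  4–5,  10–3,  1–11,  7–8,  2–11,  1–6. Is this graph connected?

Yes

A breadth-first search from 1 visits 1, 6, 11, 3, 4, 9, 7, 8, 2, 10, 5 — all 11 vertices — so the graph is connected.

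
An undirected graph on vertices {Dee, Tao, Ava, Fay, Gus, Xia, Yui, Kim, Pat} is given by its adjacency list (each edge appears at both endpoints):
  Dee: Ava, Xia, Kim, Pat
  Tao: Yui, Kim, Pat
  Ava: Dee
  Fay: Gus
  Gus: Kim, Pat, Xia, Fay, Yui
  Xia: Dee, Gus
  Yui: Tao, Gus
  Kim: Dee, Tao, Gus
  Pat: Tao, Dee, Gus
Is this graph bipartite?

Partition the vertices as {Ava, Fay, Xia, Yui, Kim, Pat} vs {Dee, Tao, Gus}. Each listed edge has one endpoint in each part, so the graph is bipartite.

Yes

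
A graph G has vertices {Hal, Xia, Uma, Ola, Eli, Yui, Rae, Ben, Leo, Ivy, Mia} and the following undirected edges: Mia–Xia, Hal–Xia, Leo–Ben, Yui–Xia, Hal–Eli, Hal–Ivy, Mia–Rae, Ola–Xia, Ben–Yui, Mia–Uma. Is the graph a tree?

Yes

|V| = 11, |E| = 10.
Connected and |E| = |V| - 1, which characterizes a tree.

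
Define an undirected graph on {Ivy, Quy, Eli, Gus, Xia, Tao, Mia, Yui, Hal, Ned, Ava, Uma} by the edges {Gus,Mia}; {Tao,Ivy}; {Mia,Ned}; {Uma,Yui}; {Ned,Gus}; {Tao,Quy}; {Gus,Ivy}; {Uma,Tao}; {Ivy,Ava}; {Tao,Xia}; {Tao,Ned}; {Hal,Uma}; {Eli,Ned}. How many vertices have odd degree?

10

Degrees: Ivy:3, Quy:1, Eli:1, Gus:3, Xia:1, Tao:5, Mia:2, Yui:1, Hal:1, Ned:4, Ava:1, Uma:3
Odd-degree vertices: Ivy, Quy, Eli, Gus, Xia, Tao, Yui, Hal, Ava, Uma.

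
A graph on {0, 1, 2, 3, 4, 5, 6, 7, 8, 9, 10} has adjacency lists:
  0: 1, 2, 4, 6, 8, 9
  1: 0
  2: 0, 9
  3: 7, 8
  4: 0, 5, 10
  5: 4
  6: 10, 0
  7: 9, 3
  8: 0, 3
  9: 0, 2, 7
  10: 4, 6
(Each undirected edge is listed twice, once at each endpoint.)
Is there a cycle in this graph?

|V| = 11, |E| = 13, number of components = 1.
One cycle is 0-2-9-0.

Yes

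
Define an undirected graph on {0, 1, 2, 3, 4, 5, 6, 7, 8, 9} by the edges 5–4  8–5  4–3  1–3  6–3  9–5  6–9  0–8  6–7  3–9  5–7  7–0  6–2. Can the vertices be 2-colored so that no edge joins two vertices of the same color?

The cycle 6-3-9-6 has length 3, which is odd, so the graph is not bipartite.

No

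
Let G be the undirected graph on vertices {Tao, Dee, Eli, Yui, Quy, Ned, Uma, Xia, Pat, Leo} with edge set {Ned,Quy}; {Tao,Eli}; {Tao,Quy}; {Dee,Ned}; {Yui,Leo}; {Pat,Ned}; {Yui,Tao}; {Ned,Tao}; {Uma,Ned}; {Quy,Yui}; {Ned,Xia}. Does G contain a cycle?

Yes

|V| = 10, |E| = 11, number of components = 1.
Since 11 > 10 - 1, a cycle must exist; for instance Tao-Ned-Quy-Tao.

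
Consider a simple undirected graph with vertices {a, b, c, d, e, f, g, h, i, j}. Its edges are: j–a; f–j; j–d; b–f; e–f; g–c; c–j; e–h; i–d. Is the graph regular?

No

Degrees: a:1, b:1, c:2, d:2, e:2, f:3, g:1, h:1, i:1, j:4
Vertex a has degree 1 while j has degree 4, so the graph is not regular.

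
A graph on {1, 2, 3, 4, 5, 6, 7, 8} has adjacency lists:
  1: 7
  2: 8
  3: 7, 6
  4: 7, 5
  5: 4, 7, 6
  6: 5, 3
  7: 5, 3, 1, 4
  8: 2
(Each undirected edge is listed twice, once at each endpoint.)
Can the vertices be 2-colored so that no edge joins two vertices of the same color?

No

5-4-7-5 is an odd cycle (length 3), and a bipartite graph can contain only even cycles.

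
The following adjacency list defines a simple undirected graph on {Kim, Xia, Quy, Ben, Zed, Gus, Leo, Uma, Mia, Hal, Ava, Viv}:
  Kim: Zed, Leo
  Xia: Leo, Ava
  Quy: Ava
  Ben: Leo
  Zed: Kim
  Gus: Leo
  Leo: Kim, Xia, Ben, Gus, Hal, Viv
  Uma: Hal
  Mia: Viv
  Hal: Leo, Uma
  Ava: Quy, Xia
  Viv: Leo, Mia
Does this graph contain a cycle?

|V| = 12, |E| = 11, number of components = 1.
A forest on 12 vertices with 1 component has exactly 11 edges, which matches — so no cycle.

No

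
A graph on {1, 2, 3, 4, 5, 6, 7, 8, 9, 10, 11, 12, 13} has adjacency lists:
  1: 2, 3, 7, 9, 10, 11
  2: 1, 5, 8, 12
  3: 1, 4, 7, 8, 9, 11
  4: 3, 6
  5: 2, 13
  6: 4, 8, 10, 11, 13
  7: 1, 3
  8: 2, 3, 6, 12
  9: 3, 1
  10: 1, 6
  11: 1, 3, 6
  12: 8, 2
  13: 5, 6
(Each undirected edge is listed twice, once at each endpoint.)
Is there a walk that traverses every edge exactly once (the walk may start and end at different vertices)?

Yes

Degrees: 1:6, 2:4, 3:6, 4:2, 5:2, 6:5, 7:2, 8:4, 9:2, 10:2, 11:3, 12:2, 13:2
Odd-degree vertices: 6, 11 (2 total).
The non-isolated vertices are connected and exactly 2 have odd degree, so an Eulerian trail exists (from 6 to 11).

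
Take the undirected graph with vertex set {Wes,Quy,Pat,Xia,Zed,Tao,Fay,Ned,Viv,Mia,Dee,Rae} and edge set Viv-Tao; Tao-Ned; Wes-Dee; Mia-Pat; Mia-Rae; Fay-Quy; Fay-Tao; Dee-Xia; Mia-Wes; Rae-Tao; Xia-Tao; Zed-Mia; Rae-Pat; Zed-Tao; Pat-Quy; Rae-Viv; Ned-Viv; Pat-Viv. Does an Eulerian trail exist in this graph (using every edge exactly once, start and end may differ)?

Yes

Degrees: Wes:2, Quy:2, Pat:4, Xia:2, Zed:2, Tao:6, Fay:2, Ned:2, Viv:4, Mia:4, Dee:2, Rae:4
Odd-degree vertices: none (0 total).
With 0 odd-degree vertices and all edges in one connected piece, an Eulerian trail exists.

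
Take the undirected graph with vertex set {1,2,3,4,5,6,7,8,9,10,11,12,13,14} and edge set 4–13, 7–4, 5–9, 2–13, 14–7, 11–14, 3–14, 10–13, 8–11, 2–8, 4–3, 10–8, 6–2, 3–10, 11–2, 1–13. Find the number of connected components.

Component: {12}
Component: {5, 9}
Component: {1, 2, 3, 4, 6, 7, 8, 10, 11, 13, 14}

3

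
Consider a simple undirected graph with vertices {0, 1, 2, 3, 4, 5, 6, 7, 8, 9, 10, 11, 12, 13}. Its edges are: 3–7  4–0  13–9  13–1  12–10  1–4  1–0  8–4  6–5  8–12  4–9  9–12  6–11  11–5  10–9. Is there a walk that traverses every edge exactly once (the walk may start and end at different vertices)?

Degrees: 0:2, 1:3, 2:0, 3:1, 4:4, 5:2, 6:2, 7:1, 8:2, 9:4, 10:2, 11:2, 12:3, 13:2
Odd-degree vertices: 1, 3, 7, 12 (4 total).
With 4 odd-degree vertices (more than two), no single trail can use every edge.

No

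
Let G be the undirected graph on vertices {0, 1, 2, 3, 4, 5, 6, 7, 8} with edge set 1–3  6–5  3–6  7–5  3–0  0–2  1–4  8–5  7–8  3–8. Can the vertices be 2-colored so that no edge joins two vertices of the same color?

No

The cycle 5-7-8-5 has length 3, which is odd, so the graph is not bipartite.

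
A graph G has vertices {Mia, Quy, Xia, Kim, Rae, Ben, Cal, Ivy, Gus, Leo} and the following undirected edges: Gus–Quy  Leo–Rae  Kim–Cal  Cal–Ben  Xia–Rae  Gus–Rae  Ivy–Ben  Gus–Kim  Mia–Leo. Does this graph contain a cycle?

No

The graph has 10 vertices, 9 edges, and 1 connected component.
Since 9 = 10 - 1, the graph is a forest and contains no cycle.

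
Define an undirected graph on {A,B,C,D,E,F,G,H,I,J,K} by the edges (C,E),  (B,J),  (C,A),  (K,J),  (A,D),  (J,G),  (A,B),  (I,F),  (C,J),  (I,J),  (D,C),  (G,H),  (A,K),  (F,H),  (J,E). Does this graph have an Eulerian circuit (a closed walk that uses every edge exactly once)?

Yes

Degrees: A:4, B:2, C:4, D:2, E:2, F:2, G:2, H:2, I:2, J:6, K:2
Every vertex has even degree and the edges form a single connected piece, so an Eulerian circuit exists.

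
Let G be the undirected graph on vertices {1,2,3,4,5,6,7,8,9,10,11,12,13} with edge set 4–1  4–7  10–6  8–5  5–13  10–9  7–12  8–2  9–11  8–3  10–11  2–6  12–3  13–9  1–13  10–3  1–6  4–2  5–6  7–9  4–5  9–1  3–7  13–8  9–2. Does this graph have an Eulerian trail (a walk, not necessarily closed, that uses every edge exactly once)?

Degrees: 1:4, 2:4, 3:4, 4:4, 5:4, 6:4, 7:4, 8:4, 9:6, 10:4, 11:2, 12:2, 13:4
Odd-degree vertices: none (0 total).
With 0 odd-degree vertices and all edges in one connected piece, an Eulerian trail exists.

Yes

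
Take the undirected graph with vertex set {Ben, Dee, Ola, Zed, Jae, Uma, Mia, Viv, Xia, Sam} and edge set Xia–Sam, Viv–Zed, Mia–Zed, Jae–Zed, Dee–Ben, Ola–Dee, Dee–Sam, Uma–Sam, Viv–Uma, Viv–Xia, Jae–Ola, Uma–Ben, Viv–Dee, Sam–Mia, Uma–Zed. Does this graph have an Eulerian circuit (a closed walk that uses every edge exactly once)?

Yes

Degrees: Ben:2, Dee:4, Ola:2, Zed:4, Jae:2, Uma:4, Mia:2, Viv:4, Xia:2, Sam:4
All degrees are even and the non-isolated vertices are connected — an Eulerian circuit exists.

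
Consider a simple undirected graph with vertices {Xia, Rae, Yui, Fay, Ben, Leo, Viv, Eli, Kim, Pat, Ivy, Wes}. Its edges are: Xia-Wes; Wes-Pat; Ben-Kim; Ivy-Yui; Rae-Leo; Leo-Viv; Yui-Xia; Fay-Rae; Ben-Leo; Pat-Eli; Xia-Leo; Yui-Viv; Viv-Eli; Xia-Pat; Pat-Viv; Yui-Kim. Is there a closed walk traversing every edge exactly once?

Degrees: Xia:4, Rae:2, Yui:4, Fay:1, Ben:2, Leo:4, Viv:4, Eli:2, Kim:2, Pat:4, Ivy:1, Wes:2
Vertices with odd degree: Fay, Ivy. An Eulerian circuit requires all degrees even.

No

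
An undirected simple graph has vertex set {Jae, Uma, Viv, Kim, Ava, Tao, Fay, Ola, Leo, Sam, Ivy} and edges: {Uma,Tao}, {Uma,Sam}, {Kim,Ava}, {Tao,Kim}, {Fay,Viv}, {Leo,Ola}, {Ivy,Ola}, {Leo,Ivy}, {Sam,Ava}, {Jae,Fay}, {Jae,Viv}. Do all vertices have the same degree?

Yes

Degrees: Jae:2, Uma:2, Viv:2, Kim:2, Ava:2, Tao:2, Fay:2, Ola:2, Leo:2, Sam:2, Ivy:2
Every vertex has degree 2, so the graph is 2-regular.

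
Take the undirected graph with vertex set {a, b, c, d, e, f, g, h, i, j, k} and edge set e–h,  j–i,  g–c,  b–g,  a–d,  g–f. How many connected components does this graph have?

5

Component: {k}
Component: {a, d}
Component: {e, h}
Component: {i, j}
Component: {b, c, f, g}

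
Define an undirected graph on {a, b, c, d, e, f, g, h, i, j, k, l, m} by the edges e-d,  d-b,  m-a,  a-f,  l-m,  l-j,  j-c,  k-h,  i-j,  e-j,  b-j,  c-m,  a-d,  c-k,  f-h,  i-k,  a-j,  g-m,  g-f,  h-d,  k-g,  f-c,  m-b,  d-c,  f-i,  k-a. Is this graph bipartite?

Yes

Partition the vertices as {d, f, j, k, m} vs {a, b, c, e, g, h, i, l}. Each listed edge has one endpoint in each part, so the graph is bipartite.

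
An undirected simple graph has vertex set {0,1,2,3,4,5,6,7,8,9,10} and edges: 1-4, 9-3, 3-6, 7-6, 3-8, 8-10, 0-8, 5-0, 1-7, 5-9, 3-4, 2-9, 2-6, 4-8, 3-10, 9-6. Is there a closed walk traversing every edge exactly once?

No

Degrees: 0:2, 1:2, 2:2, 3:5, 4:3, 5:2, 6:4, 7:2, 8:4, 9:4, 10:2
Vertices with odd degree: 3, 4. An Eulerian circuit requires all degrees even.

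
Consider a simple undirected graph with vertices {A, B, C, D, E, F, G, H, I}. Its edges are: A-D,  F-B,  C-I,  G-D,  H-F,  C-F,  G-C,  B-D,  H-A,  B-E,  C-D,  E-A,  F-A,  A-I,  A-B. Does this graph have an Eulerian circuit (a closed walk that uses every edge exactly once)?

Degrees: A:6, B:4, C:4, D:4, E:2, F:4, G:2, H:2, I:2
Every vertex has even degree and the edges form a single connected piece, so an Eulerian circuit exists.

Yes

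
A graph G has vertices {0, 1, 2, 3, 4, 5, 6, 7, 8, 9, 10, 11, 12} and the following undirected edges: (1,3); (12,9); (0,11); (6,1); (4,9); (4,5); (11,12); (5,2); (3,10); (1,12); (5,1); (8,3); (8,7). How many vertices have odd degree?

8

Degrees: 0:1, 1:4, 2:1, 3:3, 4:2, 5:3, 6:1, 7:1, 8:2, 9:2, 10:1, 11:2, 12:3
Odd-degree vertices: 0, 2, 3, 5, 6, 7, 10, 12.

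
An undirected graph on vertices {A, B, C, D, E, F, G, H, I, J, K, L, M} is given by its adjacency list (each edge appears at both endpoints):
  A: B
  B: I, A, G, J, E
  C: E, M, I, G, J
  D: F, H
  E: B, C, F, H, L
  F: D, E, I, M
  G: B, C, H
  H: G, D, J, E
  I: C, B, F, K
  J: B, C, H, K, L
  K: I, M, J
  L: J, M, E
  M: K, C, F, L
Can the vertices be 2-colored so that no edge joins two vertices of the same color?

Yes

A valid 2-coloring puts {B, C, F, H, K, L} on one side and {A, D, E, G, I, J, M} on the other; every edge crosses between the two sides.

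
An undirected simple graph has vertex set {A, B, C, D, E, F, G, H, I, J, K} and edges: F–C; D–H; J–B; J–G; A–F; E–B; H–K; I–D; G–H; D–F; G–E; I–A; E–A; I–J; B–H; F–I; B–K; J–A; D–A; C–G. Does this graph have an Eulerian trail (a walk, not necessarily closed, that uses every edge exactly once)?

Degrees: A:5, B:4, C:2, D:4, E:3, F:4, G:4, H:4, I:4, J:4, K:2
Odd-degree vertices: A, E (2 total).
The non-isolated vertices are connected and exactly 2 have odd degree, so an Eulerian trail exists (from A to E).

Yes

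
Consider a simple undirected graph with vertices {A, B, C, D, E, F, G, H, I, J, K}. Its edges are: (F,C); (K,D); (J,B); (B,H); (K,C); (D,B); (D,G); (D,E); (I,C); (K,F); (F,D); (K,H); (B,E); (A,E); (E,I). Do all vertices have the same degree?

Degrees: A:1, B:4, C:3, D:5, E:4, F:3, G:1, H:2, I:2, J:1, K:4
Degrees are not all equal (e.g. deg(A)=1 but deg(D)=5); not regular.

No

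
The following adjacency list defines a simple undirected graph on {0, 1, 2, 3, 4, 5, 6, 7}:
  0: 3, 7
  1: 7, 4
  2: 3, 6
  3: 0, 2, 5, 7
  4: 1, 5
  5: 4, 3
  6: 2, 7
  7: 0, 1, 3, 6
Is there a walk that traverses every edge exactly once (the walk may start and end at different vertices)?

Degrees: 0:2, 1:2, 2:2, 3:4, 4:2, 5:2, 6:2, 7:4
Odd-degree vertices: none (0 total).
The non-isolated vertices are connected and exactly 0 have odd degree, so an Eulerian trail exists.

Yes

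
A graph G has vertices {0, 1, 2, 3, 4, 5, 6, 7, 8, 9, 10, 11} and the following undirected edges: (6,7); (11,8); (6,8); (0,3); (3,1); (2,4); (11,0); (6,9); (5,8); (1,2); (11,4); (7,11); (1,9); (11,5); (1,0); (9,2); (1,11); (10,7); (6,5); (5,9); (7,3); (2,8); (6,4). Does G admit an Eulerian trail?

No

Degrees: 0:3, 1:5, 2:4, 3:3, 4:3, 5:4, 6:5, 7:4, 8:4, 9:4, 10:1, 11:6
Odd-degree vertices: 0, 1, 3, 4, 6, 10 (6 total).
An Eulerian trail requires 0 or 2 odd-degree vertices; here there are 6.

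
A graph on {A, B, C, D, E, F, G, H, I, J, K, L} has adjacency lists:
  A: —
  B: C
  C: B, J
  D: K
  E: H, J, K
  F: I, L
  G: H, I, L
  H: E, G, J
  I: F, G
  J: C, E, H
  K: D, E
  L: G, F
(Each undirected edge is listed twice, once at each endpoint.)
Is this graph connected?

No

Component: {A}
Component: {B, C, D, E, F, G, H, I, J, K, L}
No edge joins these 2 groups, so the graph is disconnected.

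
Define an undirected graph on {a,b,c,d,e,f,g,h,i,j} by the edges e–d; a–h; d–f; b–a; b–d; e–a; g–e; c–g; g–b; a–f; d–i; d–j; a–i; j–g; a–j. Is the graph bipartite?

Yes

Color {b, c, e, f, h, i, j} black and {a, d, g} white. No edge joins two same-colored vertices, so the graph is bipartite.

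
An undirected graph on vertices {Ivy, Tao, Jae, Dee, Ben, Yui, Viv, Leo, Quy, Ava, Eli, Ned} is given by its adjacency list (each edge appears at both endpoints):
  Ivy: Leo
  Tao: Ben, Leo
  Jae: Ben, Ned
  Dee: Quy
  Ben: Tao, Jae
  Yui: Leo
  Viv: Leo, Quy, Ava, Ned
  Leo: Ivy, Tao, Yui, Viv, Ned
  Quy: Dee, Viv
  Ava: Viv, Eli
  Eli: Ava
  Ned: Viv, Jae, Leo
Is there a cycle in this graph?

|V| = 12, |E| = 13, number of components = 1.
One cycle is Leo-Viv-Ned-Jae-Ben-Tao-Leo.

Yes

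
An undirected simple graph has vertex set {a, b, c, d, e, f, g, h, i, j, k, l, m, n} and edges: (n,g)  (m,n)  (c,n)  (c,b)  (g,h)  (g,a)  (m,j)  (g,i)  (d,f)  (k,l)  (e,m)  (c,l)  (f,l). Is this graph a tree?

|V| = 14, |E| = 13.
It is connected with exactly 13 edges, hence acyclic — it is a tree.

Yes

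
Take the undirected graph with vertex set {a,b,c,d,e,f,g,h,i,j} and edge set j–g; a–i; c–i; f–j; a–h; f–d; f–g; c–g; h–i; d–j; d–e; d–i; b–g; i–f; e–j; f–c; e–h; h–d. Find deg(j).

Neighbors of j: d, e, f, g.

4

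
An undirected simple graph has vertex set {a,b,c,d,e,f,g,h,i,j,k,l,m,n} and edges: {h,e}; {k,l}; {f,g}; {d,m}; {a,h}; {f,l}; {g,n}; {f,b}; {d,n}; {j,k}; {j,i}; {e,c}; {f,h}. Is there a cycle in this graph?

The graph has 14 vertices, 13 edges, and 1 connected component.
Since 13 = 14 - 1, the graph is a forest and contains no cycle.

No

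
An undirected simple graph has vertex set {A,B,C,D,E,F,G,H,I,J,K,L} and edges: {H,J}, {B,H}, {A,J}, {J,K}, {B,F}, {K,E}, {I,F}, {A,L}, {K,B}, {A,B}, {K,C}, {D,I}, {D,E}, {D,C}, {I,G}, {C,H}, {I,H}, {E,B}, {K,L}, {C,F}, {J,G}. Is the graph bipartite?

No

The cycle E-B-K-E has length 3, which is odd, so the graph is not bipartite.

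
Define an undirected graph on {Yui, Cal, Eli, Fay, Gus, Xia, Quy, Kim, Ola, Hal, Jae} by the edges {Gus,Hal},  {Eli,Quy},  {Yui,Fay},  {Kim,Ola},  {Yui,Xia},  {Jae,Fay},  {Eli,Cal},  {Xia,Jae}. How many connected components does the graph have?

Component: {Gus, Hal}
Component: {Kim, Ola}
Component: {Cal, Eli, Quy}
Component: {Yui, Fay, Xia, Jae}

4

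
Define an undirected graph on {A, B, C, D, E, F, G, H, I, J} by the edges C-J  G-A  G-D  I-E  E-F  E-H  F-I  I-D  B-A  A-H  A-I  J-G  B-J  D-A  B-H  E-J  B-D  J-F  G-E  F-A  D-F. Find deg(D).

5

Neighbors of D: A, B, F, G, I.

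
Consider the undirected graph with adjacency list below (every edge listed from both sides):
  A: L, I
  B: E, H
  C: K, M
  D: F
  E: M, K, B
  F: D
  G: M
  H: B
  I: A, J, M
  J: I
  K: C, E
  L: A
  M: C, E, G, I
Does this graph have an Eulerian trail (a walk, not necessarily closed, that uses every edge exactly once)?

No

Degrees: A:2, B:2, C:2, D:1, E:3, F:1, G:1, H:1, I:3, J:1, K:2, L:1, M:4
Odd-degree vertices: D, E, F, G, H, I, J, L (8 total).
An Eulerian trail requires 0 or 2 odd-degree vertices; here there are 8.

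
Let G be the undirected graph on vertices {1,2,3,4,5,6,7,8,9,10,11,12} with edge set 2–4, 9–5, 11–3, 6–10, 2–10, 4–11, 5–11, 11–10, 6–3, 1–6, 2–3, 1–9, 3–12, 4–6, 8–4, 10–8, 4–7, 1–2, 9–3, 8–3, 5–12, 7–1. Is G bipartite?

Yes

A valid 2-coloring puts {2, 6, 7, 8, 9, 11, 12} on one side and {1, 3, 4, 5, 10} on the other; every edge crosses between the two sides.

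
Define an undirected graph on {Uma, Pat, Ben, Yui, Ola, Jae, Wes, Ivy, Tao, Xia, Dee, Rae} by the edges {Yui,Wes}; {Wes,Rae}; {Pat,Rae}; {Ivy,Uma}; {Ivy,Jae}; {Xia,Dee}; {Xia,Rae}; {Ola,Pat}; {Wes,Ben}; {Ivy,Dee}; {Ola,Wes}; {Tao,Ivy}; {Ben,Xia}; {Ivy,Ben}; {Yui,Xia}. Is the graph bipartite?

Yes

Partition the vertices as {Pat, Wes, Ivy, Xia} vs {Uma, Ben, Yui, Ola, Jae, Tao, Dee, Rae}. Each listed edge has one endpoint in each part, so the graph is bipartite.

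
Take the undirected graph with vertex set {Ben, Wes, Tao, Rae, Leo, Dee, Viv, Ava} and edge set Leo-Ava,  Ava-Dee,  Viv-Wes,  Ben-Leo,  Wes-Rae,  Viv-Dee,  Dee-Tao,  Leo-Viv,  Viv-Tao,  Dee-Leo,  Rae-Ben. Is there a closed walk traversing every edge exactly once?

Yes

Degrees: Ben:2, Wes:2, Tao:2, Rae:2, Leo:4, Dee:4, Viv:4, Ava:2
Every vertex has even degree and the edges form a single connected piece, so an Eulerian circuit exists.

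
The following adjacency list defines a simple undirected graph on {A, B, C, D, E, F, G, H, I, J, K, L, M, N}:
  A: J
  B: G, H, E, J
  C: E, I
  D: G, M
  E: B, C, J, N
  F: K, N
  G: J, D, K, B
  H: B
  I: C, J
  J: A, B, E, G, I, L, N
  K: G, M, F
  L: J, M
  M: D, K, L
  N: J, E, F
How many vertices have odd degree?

6

Degrees: A:1, B:4, C:2, D:2, E:4, F:2, G:4, H:1, I:2, J:7, K:3, L:2, M:3, N:3
Odd-degree vertices: A, H, J, K, M, N.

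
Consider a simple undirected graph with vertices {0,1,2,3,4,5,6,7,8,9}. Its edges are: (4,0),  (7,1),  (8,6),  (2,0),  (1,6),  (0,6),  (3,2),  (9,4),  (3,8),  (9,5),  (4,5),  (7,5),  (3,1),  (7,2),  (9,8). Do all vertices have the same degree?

Degrees: 0:3, 1:3, 2:3, 3:3, 4:3, 5:3, 6:3, 7:3, 8:3, 9:3
Every vertex has degree 3, so the graph is 3-regular.

Yes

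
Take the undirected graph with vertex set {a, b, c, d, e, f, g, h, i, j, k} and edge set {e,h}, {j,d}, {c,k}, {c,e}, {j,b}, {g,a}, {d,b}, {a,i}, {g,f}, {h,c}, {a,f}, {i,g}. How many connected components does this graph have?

3

Component: {b, d, j}
Component: {a, f, g, i}
Component: {c, e, h, k}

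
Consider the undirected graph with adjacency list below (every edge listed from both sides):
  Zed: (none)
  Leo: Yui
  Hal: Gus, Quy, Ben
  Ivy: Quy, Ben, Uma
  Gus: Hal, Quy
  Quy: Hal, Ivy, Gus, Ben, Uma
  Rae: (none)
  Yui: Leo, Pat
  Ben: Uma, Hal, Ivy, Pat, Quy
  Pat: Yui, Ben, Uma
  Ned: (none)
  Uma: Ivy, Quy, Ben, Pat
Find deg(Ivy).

Neighbors of Ivy: Quy, Ben, Uma.

3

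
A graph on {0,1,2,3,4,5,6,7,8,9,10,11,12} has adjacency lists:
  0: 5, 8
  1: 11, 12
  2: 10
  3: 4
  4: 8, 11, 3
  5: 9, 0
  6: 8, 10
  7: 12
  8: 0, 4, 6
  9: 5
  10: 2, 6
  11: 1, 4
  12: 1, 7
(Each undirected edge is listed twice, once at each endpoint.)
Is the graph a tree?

|V| = 13, |E| = 12.
It is connected with exactly 12 edges, hence acyclic — it is a tree.

Yes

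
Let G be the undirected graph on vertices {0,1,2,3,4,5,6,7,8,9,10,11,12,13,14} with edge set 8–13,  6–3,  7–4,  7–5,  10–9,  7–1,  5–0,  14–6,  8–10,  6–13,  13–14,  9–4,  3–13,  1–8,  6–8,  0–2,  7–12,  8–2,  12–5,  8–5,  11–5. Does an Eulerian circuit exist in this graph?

No

Degrees: 0:2, 1:2, 2:2, 3:2, 4:2, 5:5, 6:4, 7:4, 8:6, 9:2, 10:2, 11:1, 12:2, 13:4, 14:2
5, 11 have odd degree; an Eulerian circuit needs every degree to be even, so none exists.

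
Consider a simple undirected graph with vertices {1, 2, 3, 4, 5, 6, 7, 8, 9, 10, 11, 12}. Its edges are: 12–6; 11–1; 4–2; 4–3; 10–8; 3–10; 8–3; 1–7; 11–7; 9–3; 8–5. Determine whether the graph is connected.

No

Component: {6, 12}
Component: {1, 7, 11}
Component: {2, 3, 4, 5, 8, 9, 10}
There are 3 separate components, so the graph is not connected.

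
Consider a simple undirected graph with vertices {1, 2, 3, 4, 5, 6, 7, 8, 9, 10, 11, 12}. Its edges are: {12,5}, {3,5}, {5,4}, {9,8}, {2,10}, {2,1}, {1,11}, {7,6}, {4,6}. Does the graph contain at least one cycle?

|V| = 12, |E| = 9, number of components = 3.
A forest on 12 vertices with 3 components has exactly 9 edges, which matches — so no cycle.

No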